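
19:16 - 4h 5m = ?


15:11

Start: 1156 minutes from midnight
Subtract: 245 minutes
Remaining: 1156 - 245 = 911
Hours: 15, Minutes: 11


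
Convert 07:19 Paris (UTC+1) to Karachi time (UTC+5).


11:19

Time difference = UTC+5 - UTC+1 = +4 hours
New hour = (7 + 4) mod 24
= 11 mod 24 = 11
Minutes unchanged → 11:19


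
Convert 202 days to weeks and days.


28 weeks 6 days

Weeks: 202 ÷ 7 = 28 remainder 6


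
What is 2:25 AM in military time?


02:25

Input: 2:25 AM
AM hour stays: 2


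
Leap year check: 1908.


Yes

Rules: divisible by 4 AND (not by 100 OR by 400)
1908 ÷ 4 = 477 exactly → divisible by 4
1908 ÷ 100 = 19 remainder 8 → not divisible by 100
Divisible by 4 but not by 100 → leap year


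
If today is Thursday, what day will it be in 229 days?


Tuesday

Start: Thursday (index 3)
(3 + 229) mod 7
= 232 mod 7
= 1
Index 1 → Tuesday


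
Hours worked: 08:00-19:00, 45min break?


10h 15m (615 minutes)

Total time = (19×60+0) - (8×60+0)
= 1140 - 480 = 660 min
Minus break: 660 - 45 = 615 min
= 10h 15m


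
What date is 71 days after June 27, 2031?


September 6, 2031

Start: June 27, 2031
Add 71 days
June 27 → July 1: 30 - 27 + 1 = 4 days (71 - 4 = 67 left)
July 1 → August 1: 31 - 1 + 1 = 31 days (67 - 31 = 36 left)
August 1 → September 1: 31 - 1 + 1 = 31 days (36 - 31 = 5 left)
September 1 + 5 = September 6, 2031


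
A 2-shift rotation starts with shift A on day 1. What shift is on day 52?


Shifts: A, B
Start: A (index 0)
Day 52: (0 + 52 - 1) mod 2
= 51 mod 2
= 1
Index 1 → shift B

Shift B


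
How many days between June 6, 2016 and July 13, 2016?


37 days

From June 6, 2016 to July 13, 2016
Rest of June 2016: 30 - 6 = 24
Days into July 2016: 13
Total = 24 + 13 = 37 days


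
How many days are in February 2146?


28 days

Month: February (month 2)
February: 28 or 29 (leap year)
2146 leap year? No


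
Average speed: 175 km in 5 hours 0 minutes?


Distance: 175 km
Time: 5 hours
Speed = 175 / 5 = 35.0 km/h

35.0 km/h


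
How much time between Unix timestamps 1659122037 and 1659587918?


Difference = 1659587918 - 1659122037 = 465881 seconds
In hours: 465881 / 3600 ≈ 129.4
In days: 465881 / 86400 ≈ 5.39

465881 seconds (129.4 hours / 5.39 days)


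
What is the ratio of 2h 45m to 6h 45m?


Duration 1: 165 minutes
Duration 2: 405 minutes
Ratio = 165:405
GCD = 15
Simplified = 11:27
As a decimal: 11/27 ≈ 0.41

11:27 (0.41)


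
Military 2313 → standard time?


Hour: 23
23 - 12 = 11 → PM

11:13 PM


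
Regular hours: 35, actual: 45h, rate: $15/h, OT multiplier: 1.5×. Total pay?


Regular: 35h × $15 = $525.00
Overtime: 45 - 35 = 10h
OT pay: 10h × $15 × 1.5 = $225.00
Total = $525.00 + $225.00 = $750.00

$750.00


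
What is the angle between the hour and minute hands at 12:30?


165.0°

Hour hand (12 ≡ 0 on the dial): 0×30 + 30×0.5 = 15.0°
Minute hand = 30×6 = 180°
Difference = |15.0 - 180| = 165.0°


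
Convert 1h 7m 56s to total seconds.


4076 seconds

Hours: 1 × 3600 = 3600
Minutes: 7 × 60 = 420
Seconds: 56
Total = 3600 + 420 + 56 = 4076


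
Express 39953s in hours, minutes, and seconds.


11h 5m 53s

Hours: 39953 ÷ 3600 = 11 remainder 353
Minutes: 353 ÷ 60 = 5 remainder 53
Seconds: 53


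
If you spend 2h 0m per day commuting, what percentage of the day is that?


Time: 120 minutes
Day: 1440 minutes
Percentage = (120/1440) × 100 ≈ 8.3%

8.3%


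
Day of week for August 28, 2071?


Zeller's congruence:
q=28, m=8, k=71, j=20
h = (28 + ⌊13×9/5⌋ + 71 + ⌊71/4⌋ + ⌊20/4⌋ - 2×20) mod 7
= (28 + 23 + 71 + 17 + 5 - 40) mod 7
= 104 mod 7 = 6
h=6 → Friday

Friday


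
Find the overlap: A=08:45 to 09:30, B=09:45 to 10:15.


Meeting A: 525-570 (in minutes from midnight)
Meeting B: 585-615
Overlap start = max(525, 585) = 585
Overlap end = min(570, 615) = 570
Overlap = max(0, 570 - 585) = 0 min

0 minutes


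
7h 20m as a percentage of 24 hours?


Total minutes: 7×60 + 20 = 440
Day = 24×60 = 1440 minutes
Fraction = 440/1440 ≈ 0.3056
As a percentage: 440/1440 × 100 ≈ 30.56%

0.3056 (30.56%)


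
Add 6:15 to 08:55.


15:10

Start: 535 minutes from midnight
Add: 375 minutes
Total: 910 minutes
Hours: 910 ÷ 60 = 15 remainder 10


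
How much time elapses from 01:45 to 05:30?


End time in minutes: 5×60 + 30 = 330
Start time in minutes: 1×60 + 45 = 105
Difference = 330 - 105 = 225 minutes
= 3 hours 45 minutes

3h 45m


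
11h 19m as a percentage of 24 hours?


0.4715 (47.15%)

Total minutes: 11×60 + 19 = 679
Day = 24×60 = 1440 minutes
Fraction = 679/1440 ≈ 0.4715
As a percentage: 679/1440 × 100 ≈ 47.15%


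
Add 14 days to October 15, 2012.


Start: October 15, 2012
Add 14 days
October 15 + 14 = October 29, 2012

October 29, 2012


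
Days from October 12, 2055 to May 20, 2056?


From October 12, 2055 to May 20, 2056
Rest of October 2055: 31 - 12 = 19
Full months: November 30, December 31, January 31, February 2056 29, March 31, April 30
Days into May 2056: 20
Total = 19 + 30 + 31 + 31 + 29 + 31 + 30 + 20 = 221 days

221 days


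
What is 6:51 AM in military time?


06:51

Input: 6:51 AM
AM hour stays: 6


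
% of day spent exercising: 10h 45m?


44.8%

Time: 645 minutes
Day: 1440 minutes
Percentage = (645/1440) × 100 ≈ 44.8%


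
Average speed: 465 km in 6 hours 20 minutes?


Distance: 465 km
Time: 6h 20m = 380 min = 380/60 = 19/3 hours
Speed = 465 ÷ (19/3) = 465 × 3 / 19 = 1395/19 ≈ 73.4 km/h

73.4 km/h


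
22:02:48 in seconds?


Hours: 22 × 3600 = 79200
Minutes: 2 × 60 = 120
Seconds: 48
Total = 79200 + 120 + 48 = 79368

79368 seconds


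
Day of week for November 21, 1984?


Zeller's congruence:
q=21, m=11, k=84, j=19
h = (21 + ⌊13×12/5⌋ + 84 + ⌊84/4⌋ + ⌊19/4⌋ - 2×19) mod 7
= (21 + 31 + 84 + 21 + 4 - 38) mod 7
= 123 mod 7 = 4
h=4 → Wednesday

Wednesday


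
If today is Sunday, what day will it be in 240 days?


Start: Sunday (index 6)
(6 + 240) mod 7
= 246 mod 7
= 1
Index 1 → Tuesday

Tuesday


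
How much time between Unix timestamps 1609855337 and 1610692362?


837025 seconds (232.5 hours / 9.69 days)

Difference = 1610692362 - 1609855337 = 837025 seconds
In hours: 837025 / 3600 ≈ 232.5
In days: 837025 / 86400 ≈ 9.69


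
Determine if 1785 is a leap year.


No

Rules: divisible by 4 AND (not by 100 OR by 400)
1785 ÷ 4 = 446 remainder 1 → not divisible by 4
Not divisible by 4 → not a leap year


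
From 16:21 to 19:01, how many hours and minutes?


2h 40m

End time in minutes: 19×60 + 1 = 1141
Start time in minutes: 16×60 + 21 = 981
Difference = 1141 - 981 = 160 minutes
= 2 hours 40 minutes


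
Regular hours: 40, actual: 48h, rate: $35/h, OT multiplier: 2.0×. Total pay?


$1960.00

Regular: 40h × $35 = $1400.00
Overtime: 48 - 40 = 8h
OT pay: 8h × $35 × 2.0 = $560.00
Total = $1400.00 + $560.00 = $1960.00


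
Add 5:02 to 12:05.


17:07

Start: 725 minutes from midnight
Add: 302 minutes
Total: 1027 minutes
Hours: 1027 ÷ 60 = 17 remainder 7


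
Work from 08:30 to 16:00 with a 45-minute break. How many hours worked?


Total time = (16×60+0) - (8×60+30)
= 960 - 510 = 450 min
Minus break: 450 - 45 = 405 min
= 6h 45m

6h 45m (405 minutes)


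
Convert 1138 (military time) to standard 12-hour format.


Hour: 11
11 < 12 → AM

11:38 AM


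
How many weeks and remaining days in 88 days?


12 weeks 4 days

Weeks: 88 ÷ 7 = 12 remainder 4


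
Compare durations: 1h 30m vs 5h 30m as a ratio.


3:11 (0.27)

Duration 1: 90 minutes
Duration 2: 330 minutes
Ratio = 90:330
GCD = 30
Simplified = 3:11
As a decimal: 3/11 ≈ 0.27


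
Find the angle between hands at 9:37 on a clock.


66.5°

Hour hand = 9×30 + 37×0.5 = 288.5°
Minute hand = 37×6 = 222°
Difference = |288.5 - 222| = 66.5°


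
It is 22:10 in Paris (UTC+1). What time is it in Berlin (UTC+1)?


22:10

Time difference = UTC+1 - UTC+1 = +0 hours
New hour = (22 + 0) mod 24
= 22 mod 24 = 22
Minutes unchanged → 22:10


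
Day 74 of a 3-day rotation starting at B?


Shifts: A, B, C
Start: B (index 1)
Day 74: (1 + 74 - 1) mod 3
= 74 mod 3
= 2
Index 2 → shift C

Shift C


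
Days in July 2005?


31 days

Month: July (month 7)
July has 31 days


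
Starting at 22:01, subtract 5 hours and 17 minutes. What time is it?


16:44

Start: 1321 minutes from midnight
Subtract: 317 minutes
Remaining: 1321 - 317 = 1004
Hours: 16, Minutes: 44


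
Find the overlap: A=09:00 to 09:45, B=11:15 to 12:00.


0 minutes

Meeting A: 540-585 (in minutes from midnight)
Meeting B: 675-720
Overlap start = max(540, 675) = 675
Overlap end = min(585, 720) = 585
Overlap = max(0, 585 - 675) = 0 min


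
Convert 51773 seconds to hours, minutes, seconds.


14h 22m 53s

Hours: 51773 ÷ 3600 = 14 remainder 1373
Minutes: 1373 ÷ 60 = 22 remainder 53
Seconds: 53


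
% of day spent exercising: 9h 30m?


Time: 570 minutes
Day: 1440 minutes
Percentage = (570/1440) × 100 ≈ 39.6%

39.6%


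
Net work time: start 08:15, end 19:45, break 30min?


11h 0m (660 minutes)

Total time = (19×60+45) - (8×60+15)
= 1185 - 495 = 690 min
Minus break: 690 - 30 = 660 min
= 11h 0m


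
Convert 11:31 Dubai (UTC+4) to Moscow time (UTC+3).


10:31

Time difference = UTC+3 - UTC+4 = -1 hours
New hour = (11 -1) mod 24
= 10 mod 24 = 10
Minutes unchanged → 10:31


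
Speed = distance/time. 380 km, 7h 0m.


54.3 km/h

Distance: 380 km
Time: 7 hours
Speed = 380 / 7 ≈ 54.3 km/h


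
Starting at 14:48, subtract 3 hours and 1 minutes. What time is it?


11:47

Start: 888 minutes from midnight
Subtract: 181 minutes
Remaining: 888 - 181 = 707
Hours: 11, Minutes: 47


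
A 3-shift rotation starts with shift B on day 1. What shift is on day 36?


Shift A

Shifts: A, B, C
Start: B (index 1)
Day 36: (1 + 36 - 1) mod 3
= 36 mod 3
= 0
Index 0 → shift A


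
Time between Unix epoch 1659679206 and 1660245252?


Difference = 1660245252 - 1659679206 = 566046 seconds
In hours: 566046 / 3600 ≈ 157.2
In days: 566046 / 86400 ≈ 6.55

566046 seconds (157.2 hours / 6.55 days)


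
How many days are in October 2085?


31 days

Month: October (month 10)
October has 31 days


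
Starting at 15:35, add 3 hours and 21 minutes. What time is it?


Start: 935 minutes from midnight
Add: 201 minutes
Total: 1136 minutes
Hours: 1136 ÷ 60 = 18 remainder 56

18:56


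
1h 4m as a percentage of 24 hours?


0.0444 (4.44%)

Total minutes: 1×60 + 4 = 64
Day = 24×60 = 1440 minutes
Fraction = 64/1440 ≈ 0.0444
As a percentage: 64/1440 × 100 ≈ 4.44%


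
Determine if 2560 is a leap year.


Yes

Rules: divisible by 4 AND (not by 100 OR by 400)
2560 ÷ 4 = 640 exactly → divisible by 4
2560 ÷ 100 = 25 remainder 60 → not divisible by 100
Divisible by 4 but not by 100 → leap year


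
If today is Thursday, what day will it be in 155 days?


Friday

Start: Thursday (index 3)
(3 + 155) mod 7
= 158 mod 7
= 4
Index 4 → Friday


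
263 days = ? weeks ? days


37 weeks 4 days

Weeks: 263 ÷ 7 = 37 remainder 4


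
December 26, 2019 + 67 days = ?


Start: December 26, 2019
Add 67 days
December 26 → January 1: 31 - 26 + 1 = 6 days (67 - 6 = 61 left)
January 1 → February 1: 31 - 1 + 1 = 31 days (61 - 31 = 30 left)
February 1 → March 1: 29 - 1 + 1 = 29 days (30 - 29 = 1 left)
March 1 + 1 = March 2, 2020

March 2, 2020


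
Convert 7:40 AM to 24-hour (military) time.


07:40

Input: 7:40 AM
AM hour stays: 7


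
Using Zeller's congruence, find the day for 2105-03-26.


Zeller's congruence:
q=26, m=3, k=5, j=21
h = (26 + ⌊13×4/5⌋ + 5 + ⌊5/4⌋ + ⌊21/4⌋ - 2×21) mod 7
= (26 + 10 + 5 + 1 + 5 - 42) mod 7
= 5 mod 7 = 5
h=5 → Thursday

Thursday


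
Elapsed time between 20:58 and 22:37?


End time in minutes: 22×60 + 37 = 1357
Start time in minutes: 20×60 + 58 = 1258
Difference = 1357 - 1258 = 99 minutes
= 1 hours 39 minutes

1h 39m


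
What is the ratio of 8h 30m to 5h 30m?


17:11 (1.55)

Duration 1: 510 minutes
Duration 2: 330 minutes
Ratio = 510:330
GCD = 30
Simplified = 17:11
As a decimal: 17/11 ≈ 1.55


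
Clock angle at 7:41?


15.5°

Hour hand = 7×30 + 41×0.5 = 230.5°
Minute hand = 41×6 = 246°
Difference = |230.5 - 246| = 15.5°


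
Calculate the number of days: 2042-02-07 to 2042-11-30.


From February 7, 2042 to November 30, 2042
Rest of February 2042: 28 - 7 = 21
Full months: March 31, April 30, May 31, June 30, July 31, August 31, September 30, October 31
Days into November 2042: 30
Total = 21 + 31 + 30 + 31 + 30 + 31 + 31 + 30 + 31 + 30 = 296 days

296 days


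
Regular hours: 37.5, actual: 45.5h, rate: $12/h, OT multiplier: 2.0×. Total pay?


Regular: 37.5h × $12 = $450.00
Overtime: 45.5 - 37.5 = 8.0h
OT pay: 8.0h × $12 × 2.0 = $192.00
Total = $450.00 + $192.00 = $642.00

$642.00


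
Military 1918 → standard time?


7:18 PM

Hour: 19
19 - 12 = 7 → PM


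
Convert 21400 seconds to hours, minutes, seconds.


Hours: 21400 ÷ 3600 = 5 remainder 3400
Minutes: 3400 ÷ 60 = 56 remainder 40
Seconds: 40

5h 56m 40s


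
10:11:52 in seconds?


Hours: 10 × 3600 = 36000
Minutes: 11 × 60 = 660
Seconds: 52
Total = 36000 + 660 + 52 = 36712

36712 seconds


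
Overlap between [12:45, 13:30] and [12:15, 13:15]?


30 minutes

Meeting A: 765-810 (in minutes from midnight)
Meeting B: 735-795
Overlap start = max(765, 735) = 765
Overlap end = min(810, 795) = 795
Overlap = max(0, 795 - 765) = 30 min


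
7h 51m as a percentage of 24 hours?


0.3271 (32.71%)

Total minutes: 7×60 + 51 = 471
Day = 24×60 = 1440 minutes
Fraction = 471/1440 ≈ 0.3271
As a percentage: 471/1440 × 100 ≈ 32.71%


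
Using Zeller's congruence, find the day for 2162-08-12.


Thursday

Zeller's congruence:
q=12, m=8, k=62, j=21
h = (12 + ⌊13×9/5⌋ + 62 + ⌊62/4⌋ + ⌊21/4⌋ - 2×21) mod 7
= (12 + 23 + 62 + 15 + 5 - 42) mod 7
= 75 mod 7 = 5
h=5 → Thursday


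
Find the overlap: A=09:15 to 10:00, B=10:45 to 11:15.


0 minutes

Meeting A: 555-600 (in minutes from midnight)
Meeting B: 645-675
Overlap start = max(555, 645) = 645
Overlap end = min(600, 675) = 600
Overlap = max(0, 600 - 645) = 0 min


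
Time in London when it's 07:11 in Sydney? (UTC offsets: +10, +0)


21:11 (previous day)

Time difference = UTC+0 - UTC+10 = -10 hours
New hour = (7 -10) mod 24
= -3 mod 24 = 21
Minutes unchanged → 21:11; -3 < 0 → previous day


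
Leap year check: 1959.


No

Rules: divisible by 4 AND (not by 100 OR by 400)
1959 ÷ 4 = 489 remainder 3 → not divisible by 4
Not divisible by 4 → not a leap year


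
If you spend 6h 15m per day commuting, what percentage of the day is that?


Time: 375 minutes
Day: 1440 minutes
Percentage = (375/1440) × 100 ≈ 26.0%

26.0%


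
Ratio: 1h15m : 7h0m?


Duration 1: 75 minutes
Duration 2: 420 minutes
Ratio = 75:420
GCD = 15
Simplified = 5:28
As a decimal: 5/28 ≈ 0.18

5:28 (0.18)


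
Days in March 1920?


31 days

Month: March (month 3)
March has 31 days


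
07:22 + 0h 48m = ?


08:10

Start: 442 minutes from midnight
Add: 48 minutes
Total: 490 minutes
Hours: 490 ÷ 60 = 8 remainder 10


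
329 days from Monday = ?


Start: Monday (index 0)
(0 + 329) mod 7
= 329 mod 7
= 0
Index 0 → Monday

Monday


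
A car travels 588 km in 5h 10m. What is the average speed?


Distance: 588 km
Time: 5h 10m = 310 min = 310/60 = 31/6 hours
Speed = 588 ÷ (31/6) = 588 × 6 / 31 = 3528/31 ≈ 113.8 km/h

113.8 km/h


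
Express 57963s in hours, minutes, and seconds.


Hours: 57963 ÷ 3600 = 16 remainder 363
Minutes: 363 ÷ 60 = 6 remainder 3
Seconds: 3

16h 6m 3s


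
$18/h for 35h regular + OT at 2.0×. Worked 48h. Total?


Regular: 35h × $18 = $630.00
Overtime: 48 - 35 = 13h
OT pay: 13h × $18 × 2.0 = $468.00
Total = $630.00 + $468.00 = $1098.00

$1098.00


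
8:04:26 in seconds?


29066 seconds

Hours: 8 × 3600 = 28800
Minutes: 4 × 60 = 240
Seconds: 26
Total = 28800 + 240 + 26 = 29066


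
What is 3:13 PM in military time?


Input: 3:13 PM
PM: 3 + 12 = 15

15:13


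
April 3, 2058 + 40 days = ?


May 13, 2058

Start: April 3, 2058
Add 40 days
April 3 → May 1: 30 - 3 + 1 = 28 days (40 - 28 = 12 left)
May 1 + 12 = May 13, 2058


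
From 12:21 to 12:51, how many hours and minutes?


End time in minutes: 12×60 + 51 = 771
Start time in minutes: 12×60 + 21 = 741
Difference = 771 - 741 = 30 minutes
= 0 hours 30 minutes

0h 30m


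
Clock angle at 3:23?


36.5°

Hour hand = 3×30 + 23×0.5 = 101.5°
Minute hand = 23×6 = 138°
Difference = |101.5 - 138| = 36.5°


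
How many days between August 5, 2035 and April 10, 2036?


249 days

From August 5, 2035 to April 10, 2036
Rest of August 2035: 31 - 5 = 26
Full months: September 30, October 31, November 30, December 31, January 31, February 2036 29, March 31
Days into April 2036: 10
Total = 26 + 30 + 31 + 30 + 31 + 31 + 29 + 31 + 10 = 249 days


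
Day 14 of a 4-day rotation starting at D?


Shifts: A, B, C, D
Start: D (index 3)
Day 14: (3 + 14 - 1) mod 4
= 16 mod 4
= 0
Index 0 → shift A

Shift A


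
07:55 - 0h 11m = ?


Start: 475 minutes from midnight
Subtract: 11 minutes
Remaining: 475 - 11 = 464
Hours: 7, Minutes: 44

07:44


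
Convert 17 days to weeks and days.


2 weeks 3 days

Weeks: 17 ÷ 7 = 2 remainder 3


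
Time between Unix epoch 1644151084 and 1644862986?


Difference = 1644862986 - 1644151084 = 711902 seconds
In hours: 711902 / 3600 ≈ 197.8
In days: 711902 / 86400 ≈ 8.24

711902 seconds (197.8 hours / 8.24 days)


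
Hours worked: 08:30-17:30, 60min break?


8h 0m (480 minutes)

Total time = (17×60+30) - (8×60+30)
= 1050 - 510 = 540 min
Minus break: 540 - 60 = 480 min
= 8h 0m


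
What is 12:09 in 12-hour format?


12:09 PM

Hour: 12
12 → 12 PM (noon)


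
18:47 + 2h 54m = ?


Start: 1127 minutes from midnight
Add: 174 minutes
Total: 1301 minutes
Hours: 1301 ÷ 60 = 21 remainder 41

21:41


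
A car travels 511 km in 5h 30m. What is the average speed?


Distance: 511 km
Time: 5h 30m = 330 min = 330/60 = 11/2 hours
Speed = 511 ÷ (11/2) = 511 × 2 / 11 = 1022/11 ≈ 92.9 km/h

92.9 km/h


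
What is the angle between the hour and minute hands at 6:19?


75.5°

Hour hand = 6×30 + 19×0.5 = 189.5°
Minute hand = 19×6 = 114°
Difference = |189.5 - 114| = 75.5°


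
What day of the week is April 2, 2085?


Zeller's congruence:
q=2, m=4, k=85, j=20
h = (2 + ⌊13×5/5⌋ + 85 + ⌊85/4⌋ + ⌊20/4⌋ - 2×20) mod 7
= (2 + 13 + 85 + 21 + 5 - 40) mod 7
= 86 mod 7 = 2
h=2 → Monday

Monday


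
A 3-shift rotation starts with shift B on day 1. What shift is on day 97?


Shifts: A, B, C
Start: B (index 1)
Day 97: (1 + 97 - 1) mod 3
= 97 mod 3
= 1
Index 1 → shift B

Shift B


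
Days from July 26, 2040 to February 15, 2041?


From July 26, 2040 to February 15, 2041
Rest of July 2040: 31 - 26 = 5
Full months: August 31, September 30, October 31, November 30, December 31, January 31
Days into February 2041: 15
Total = 5 + 31 + 30 + 31 + 30 + 31 + 31 + 15 = 204 days

204 days


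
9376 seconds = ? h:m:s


Hours: 9376 ÷ 3600 = 2 remainder 2176
Minutes: 2176 ÷ 60 = 36 remainder 16
Seconds: 16

2h 36m 16s


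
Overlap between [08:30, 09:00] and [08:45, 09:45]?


Meeting A: 510-540 (in minutes from midnight)
Meeting B: 525-585
Overlap start = max(510, 525) = 525
Overlap end = min(540, 585) = 540
Overlap = max(0, 540 - 525) = 15 min

15 minutes


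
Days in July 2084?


31 days

Month: July (month 7)
July has 31 days


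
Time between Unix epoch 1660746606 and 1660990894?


244288 seconds (67.9 hours / 2.83 days)

Difference = 1660990894 - 1660746606 = 244288 seconds
In hours: 244288 / 3600 ≈ 67.9
In days: 244288 / 86400 ≈ 2.83


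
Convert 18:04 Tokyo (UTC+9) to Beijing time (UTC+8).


Time difference = UTC+8 - UTC+9 = -1 hours
New hour = (18 -1) mod 24
= 17 mod 24 = 17
Minutes unchanged → 17:04

17:04


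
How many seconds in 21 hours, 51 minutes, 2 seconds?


Hours: 21 × 3600 = 75600
Minutes: 51 × 60 = 3060
Seconds: 2
Total = 75600 + 3060 + 2 = 78662

78662 seconds


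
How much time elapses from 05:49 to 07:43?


1h 54m

End time in minutes: 7×60 + 43 = 463
Start time in minutes: 5×60 + 49 = 349
Difference = 463 - 349 = 114 minutes
= 1 hours 54 minutes


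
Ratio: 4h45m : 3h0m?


Duration 1: 285 minutes
Duration 2: 180 minutes
Ratio = 285:180
GCD = 15
Simplified = 19:12
As a decimal: 19/12 ≈ 1.58

19:12 (1.58)


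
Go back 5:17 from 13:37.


08:20

Start: 817 minutes from midnight
Subtract: 317 minutes
Remaining: 817 - 317 = 500
Hours: 8, Minutes: 20


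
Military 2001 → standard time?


Hour: 20
20 - 12 = 8 → PM

8:01 PM


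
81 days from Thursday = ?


Start: Thursday (index 3)
(3 + 81) mod 7
= 84 mod 7
= 0
Index 0 → Monday

Monday


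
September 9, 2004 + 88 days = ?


Start: September 9, 2004
Add 88 days
September 9 → October 1: 30 - 9 + 1 = 22 days (88 - 22 = 66 left)
October 1 → November 1: 31 - 1 + 1 = 31 days (66 - 31 = 35 left)
November 1 → December 1: 30 - 1 + 1 = 30 days (35 - 30 = 5 left)
December 1 + 5 = December 6, 2004

December 6, 2004


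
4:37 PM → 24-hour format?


Input: 4:37 PM
PM: 4 + 12 = 16

16:37


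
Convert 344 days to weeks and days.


49 weeks 1 days

Weeks: 344 ÷ 7 = 49 remainder 1


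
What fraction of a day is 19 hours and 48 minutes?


Total minutes: 19×60 + 48 = 1188
Day = 24×60 = 1440 minutes
Fraction = 1188/1440 = 0.8250
As a percentage: 1188/1440 × 100 = 82.50%

0.8250 (82.50%)


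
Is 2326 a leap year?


No

Rules: divisible by 4 AND (not by 100 OR by 400)
2326 ÷ 4 = 581 remainder 2 → not divisible by 4
Not divisible by 4 → not a leap year


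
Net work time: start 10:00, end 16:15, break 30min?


5h 45m (345 minutes)

Total time = (16×60+15) - (10×60+0)
= 975 - 600 = 375 min
Minus break: 375 - 30 = 345 min
= 5h 45m


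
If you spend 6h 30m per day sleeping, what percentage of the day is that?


27.1%

Time: 390 minutes
Day: 1440 minutes
Percentage = (390/1440) × 100 ≈ 27.1%


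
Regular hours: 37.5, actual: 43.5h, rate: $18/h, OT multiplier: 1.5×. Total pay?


$837.00

Regular: 37.5h × $18 = $675.00
Overtime: 43.5 - 37.5 = 6.0h
OT pay: 6.0h × $18 × 1.5 = $162.00
Total = $675.00 + $162.00 = $837.00


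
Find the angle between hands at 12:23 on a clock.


Hour hand (12 ≡ 0 on the dial): 0×30 + 23×0.5 = 11.5°
Minute hand = 23×6 = 138°
Difference = |11.5 - 138| = 126.5°

126.5°


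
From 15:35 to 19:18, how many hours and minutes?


3h 43m

End time in minutes: 19×60 + 18 = 1158
Start time in minutes: 15×60 + 35 = 935
Difference = 1158 - 935 = 223 minutes
= 3 hours 43 minutes


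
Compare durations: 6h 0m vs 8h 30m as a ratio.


Duration 1: 360 minutes
Duration 2: 510 minutes
Ratio = 360:510
GCD = 30
Simplified = 12:17
As a decimal: 12/17 ≈ 0.71

12:17 (0.71)


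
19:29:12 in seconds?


70152 seconds

Hours: 19 × 3600 = 68400
Minutes: 29 × 60 = 1740
Seconds: 12
Total = 68400 + 1740 + 12 = 70152


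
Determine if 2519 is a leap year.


No

Rules: divisible by 4 AND (not by 100 OR by 400)
2519 ÷ 4 = 629 remainder 3 → not divisible by 4
Not divisible by 4 → not a leap year


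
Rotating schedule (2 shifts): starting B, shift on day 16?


Shifts: A, B
Start: B (index 1)
Day 16: (1 + 16 - 1) mod 2
= 16 mod 2
= 0
Index 0 → shift A

Shift A


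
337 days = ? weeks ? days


48 weeks 1 days

Weeks: 337 ÷ 7 = 48 remainder 1


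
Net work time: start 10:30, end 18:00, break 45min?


6h 45m (405 minutes)

Total time = (18×60+0) - (10×60+30)
= 1080 - 630 = 450 min
Minus break: 450 - 45 = 405 min
= 6h 45m


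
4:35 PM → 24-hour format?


Input: 4:35 PM
PM: 4 + 12 = 16

16:35


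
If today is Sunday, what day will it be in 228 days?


Start: Sunday (index 6)
(6 + 228) mod 7
= 234 mod 7
= 3
Index 3 → Thursday

Thursday


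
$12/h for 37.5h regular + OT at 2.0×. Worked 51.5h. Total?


$786.00

Regular: 37.5h × $12 = $450.00
Overtime: 51.5 - 37.5 = 14.0h
OT pay: 14.0h × $12 × 2.0 = $336.00
Total = $450.00 + $336.00 = $786.00


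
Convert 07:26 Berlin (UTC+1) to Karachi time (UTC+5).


Time difference = UTC+5 - UTC+1 = +4 hours
New hour = (7 + 4) mod 24
= 11 mod 24 = 11
Minutes unchanged → 11:26

11:26


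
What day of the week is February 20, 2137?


Zeller's congruence:
q=20, m=14, k=36, j=21
h = (20 + ⌊13×15/5⌋ + 36 + ⌊36/4⌋ + ⌊21/4⌋ - 2×21) mod 7
= (20 + 39 + 36 + 9 + 5 - 42) mod 7
= 67 mod 7 = 4
h=4 → Wednesday

Wednesday


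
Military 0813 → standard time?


8:13 AM

Hour: 8
8 < 12 → AM


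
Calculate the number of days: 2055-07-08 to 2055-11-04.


From July 8, 2055 to November 4, 2055
Rest of July 2055: 31 - 8 = 23
Full months: August 31, September 30, October 31
Days into November 2055: 4
Total = 23 + 31 + 30 + 31 + 4 = 119 days

119 days


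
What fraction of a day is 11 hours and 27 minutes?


Total minutes: 11×60 + 27 = 687
Day = 24×60 = 1440 minutes
Fraction = 687/1440 ≈ 0.4771
As a percentage: 687/1440 × 100 ≈ 47.71%

0.4771 (47.71%)


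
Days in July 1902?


Month: July (month 7)
July has 31 days

31 days


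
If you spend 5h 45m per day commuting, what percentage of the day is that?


24.0%

Time: 345 minutes
Day: 1440 minutes
Percentage = (345/1440) × 100 ≈ 24.0%


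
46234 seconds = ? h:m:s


Hours: 46234 ÷ 3600 = 12 remainder 3034
Minutes: 3034 ÷ 60 = 50 remainder 34
Seconds: 34

12h 50m 34s


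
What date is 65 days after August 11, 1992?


October 15, 1992

Start: August 11, 1992
Add 65 days
August 11 → September 1: 31 - 11 + 1 = 21 days (65 - 21 = 44 left)
September 1 → October 1: 30 - 1 + 1 = 30 days (44 - 30 = 14 left)
October 1 + 14 = October 15, 1992


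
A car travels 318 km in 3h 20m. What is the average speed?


Distance: 318 km
Time: 3h 20m = 200 min = 200/60 = 10/3 hours
Speed = 318 ÷ (10/3) = 318 × 3 / 10 = 954/10 = 95.4 km/h

95.4 km/h


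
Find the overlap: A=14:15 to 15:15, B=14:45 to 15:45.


Meeting A: 855-915 (in minutes from midnight)
Meeting B: 885-945
Overlap start = max(855, 885) = 885
Overlap end = min(915, 945) = 915
Overlap = max(0, 915 - 885) = 30 min

30 minutes


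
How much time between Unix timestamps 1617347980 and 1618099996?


Difference = 1618099996 - 1617347980 = 752016 seconds
In hours: 752016 / 3600 ≈ 208.9
In days: 752016 / 86400 ≈ 8.70

752016 seconds (208.9 hours / 8.70 days)


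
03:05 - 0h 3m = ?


03:02

Start: 185 minutes from midnight
Subtract: 3 minutes
Remaining: 185 - 3 = 182
Hours: 3, Minutes: 2


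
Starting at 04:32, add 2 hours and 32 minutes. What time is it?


Start: 272 minutes from midnight
Add: 152 minutes
Total: 424 minutes
Hours: 424 ÷ 60 = 7 remainder 4

07:04


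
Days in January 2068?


31 days

Month: January (month 1)
January has 31 days


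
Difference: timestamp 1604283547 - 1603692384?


591163 seconds (164.2 hours / 6.84 days)

Difference = 1604283547 - 1603692384 = 591163 seconds
In hours: 591163 / 3600 ≈ 164.2
In days: 591163 / 86400 ≈ 6.84


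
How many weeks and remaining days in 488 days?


69 weeks 5 days

Weeks: 488 ÷ 7 = 69 remainder 5


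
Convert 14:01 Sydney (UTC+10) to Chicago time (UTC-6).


22:01 (previous day)

Time difference = UTC-6 - UTC+10 = -16 hours
New hour = (14 -16) mod 24
= -2 mod 24 = 22
Minutes unchanged → 22:01; -2 < 0 → previous day


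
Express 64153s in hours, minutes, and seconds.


Hours: 64153 ÷ 3600 = 17 remainder 2953
Minutes: 2953 ÷ 60 = 49 remainder 13
Seconds: 13

17h 49m 13s


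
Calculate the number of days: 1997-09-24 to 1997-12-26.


93 days

From September 24, 1997 to December 26, 1997
Rest of September 1997: 30 - 24 = 6
Full months: October 31, November 30
Days into December 1997: 26
Total = 6 + 31 + 30 + 26 = 93 days


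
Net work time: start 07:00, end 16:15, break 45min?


Total time = (16×60+15) - (7×60+0)
= 975 - 420 = 555 min
Minus break: 555 - 45 = 510 min
= 8h 30m

8h 30m (510 minutes)


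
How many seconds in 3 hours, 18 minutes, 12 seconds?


Hours: 3 × 3600 = 10800
Minutes: 18 × 60 = 1080
Seconds: 12
Total = 10800 + 1080 + 12 = 11892

11892 seconds


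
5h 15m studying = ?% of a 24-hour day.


21.9%

Time: 315 minutes
Day: 1440 minutes
Percentage = (315/1440) × 100 ≈ 21.9%


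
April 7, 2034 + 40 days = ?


Start: April 7, 2034
Add 40 days
April 7 → May 1: 30 - 7 + 1 = 24 days (40 - 24 = 16 left)
May 1 + 16 = May 17, 2034

May 17, 2034


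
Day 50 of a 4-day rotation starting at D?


Shifts: A, B, C, D
Start: D (index 3)
Day 50: (3 + 50 - 1) mod 4
= 52 mod 4
= 0
Index 0 → shift A

Shift A


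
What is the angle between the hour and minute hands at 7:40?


Hour hand = 7×30 + 40×0.5 = 230.0°
Minute hand = 40×6 = 240°
Difference = |230.0 - 240| = 10.0°

10.0°


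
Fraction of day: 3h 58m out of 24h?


Total minutes: 3×60 + 58 = 238
Day = 24×60 = 1440 minutes
Fraction = 238/1440 ≈ 0.1653
As a percentage: 238/1440 × 100 ≈ 16.53%

0.1653 (16.53%)


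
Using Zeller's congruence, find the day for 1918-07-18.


Thursday

Zeller's congruence:
q=18, m=7, k=18, j=19
h = (18 + ⌊13×8/5⌋ + 18 + ⌊18/4⌋ + ⌊19/4⌋ - 2×19) mod 7
= (18 + 20 + 18 + 4 + 4 - 38) mod 7
= 26 mod 7 = 5
h=5 → Thursday


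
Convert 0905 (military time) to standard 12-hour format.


9:05 AM

Hour: 9
9 < 12 → AM


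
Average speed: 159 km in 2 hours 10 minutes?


73.4 km/h

Distance: 159 km
Time: 2h 10m = 130 min = 130/60 = 13/6 hours
Speed = 159 ÷ (13/6) = 159 × 6 / 13 = 954/13 ≈ 73.4 km/h


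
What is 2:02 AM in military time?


02:02

Input: 2:02 AM
AM hour stays: 2


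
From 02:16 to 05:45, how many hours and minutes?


End time in minutes: 5×60 + 45 = 345
Start time in minutes: 2×60 + 16 = 136
Difference = 345 - 136 = 209 minutes
= 3 hours 29 minutes

3h 29m


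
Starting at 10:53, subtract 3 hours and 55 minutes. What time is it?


06:58

Start: 653 minutes from midnight
Subtract: 235 minutes
Remaining: 653 - 235 = 418
Hours: 6, Minutes: 58


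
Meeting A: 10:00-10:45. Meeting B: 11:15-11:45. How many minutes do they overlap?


Meeting A: 600-645 (in minutes from midnight)
Meeting B: 675-705
Overlap start = max(600, 675) = 675
Overlap end = min(645, 705) = 645
Overlap = max(0, 645 - 675) = 0 min

0 minutes


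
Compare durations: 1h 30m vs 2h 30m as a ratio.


3:5 (0.60)

Duration 1: 90 minutes
Duration 2: 150 minutes
Ratio = 90:150
GCD = 30
Simplified = 3:5
As a decimal: 3/5 = 0.60


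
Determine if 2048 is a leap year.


Yes

Rules: divisible by 4 AND (not by 100 OR by 400)
2048 ÷ 4 = 512 exactly → divisible by 4
2048 ÷ 100 = 20 remainder 48 → not divisible by 100
Divisible by 4 but not by 100 → leap year


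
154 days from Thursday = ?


Thursday

Start: Thursday (index 3)
(3 + 154) mod 7
= 157 mod 7
= 3
Index 3 → Thursday


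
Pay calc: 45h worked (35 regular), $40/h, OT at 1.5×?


Regular: 35h × $40 = $1400.00
Overtime: 45 - 35 = 10h
OT pay: 10h × $40 × 1.5 = $600.00
Total = $1400.00 + $600.00 = $2000.00

$2000.00


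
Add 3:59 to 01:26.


05:25

Start: 86 minutes from midnight
Add: 239 minutes
Total: 325 minutes
Hours: 325 ÷ 60 = 5 remainder 25


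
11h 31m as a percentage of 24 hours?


0.4799 (47.99%)

Total minutes: 11×60 + 31 = 691
Day = 24×60 = 1440 minutes
Fraction = 691/1440 ≈ 0.4799
As a percentage: 691/1440 × 100 ≈ 47.99%


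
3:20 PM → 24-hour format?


15:20

Input: 3:20 PM
PM: 3 + 12 = 15


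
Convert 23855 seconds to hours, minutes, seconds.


6h 37m 35s

Hours: 23855 ÷ 3600 = 6 remainder 2255
Minutes: 2255 ÷ 60 = 37 remainder 35
Seconds: 35


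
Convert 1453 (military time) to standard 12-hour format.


2:53 PM

Hour: 14
14 - 12 = 2 → PM


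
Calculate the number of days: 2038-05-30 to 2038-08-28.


90 days

From May 30, 2038 to August 28, 2038
Rest of May 2038: 31 - 30 = 1
Full months: June 30, July 31
Days into August 2038: 28
Total = 1 + 30 + 31 + 28 = 90 days


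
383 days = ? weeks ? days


54 weeks 5 days

Weeks: 383 ÷ 7 = 54 remainder 5


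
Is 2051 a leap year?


No

Rules: divisible by 4 AND (not by 100 OR by 400)
2051 ÷ 4 = 512 remainder 3 → not divisible by 4
Not divisible by 4 → not a leap year


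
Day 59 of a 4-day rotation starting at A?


Shift C

Shifts: A, B, C, D
Start: A (index 0)
Day 59: (0 + 59 - 1) mod 4
= 58 mod 4
= 2
Index 2 → shift C


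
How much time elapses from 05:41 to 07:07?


1h 26m

End time in minutes: 7×60 + 7 = 427
Start time in minutes: 5×60 + 41 = 341
Difference = 427 - 341 = 86 minutes
= 1 hours 26 minutes


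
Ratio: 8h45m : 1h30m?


Duration 1: 525 minutes
Duration 2: 90 minutes
Ratio = 525:90
GCD = 15
Simplified = 35:6
As a decimal: 35/6 ≈ 5.83

35:6 (5.83)


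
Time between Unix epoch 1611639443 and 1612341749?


702306 seconds (195.1 hours / 8.13 days)

Difference = 1612341749 - 1611639443 = 702306 seconds
In hours: 702306 / 3600 ≈ 195.1
In days: 702306 / 86400 ≈ 8.13


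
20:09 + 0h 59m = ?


21:08

Start: 1209 minutes from midnight
Add: 59 minutes
Total: 1268 minutes
Hours: 1268 ÷ 60 = 21 remainder 8


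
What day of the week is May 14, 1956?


Monday

Zeller's congruence:
q=14, m=5, k=56, j=19
h = (14 + ⌊13×6/5⌋ + 56 + ⌊56/4⌋ + ⌊19/4⌋ - 2×19) mod 7
= (14 + 15 + 56 + 14 + 4 - 38) mod 7
= 65 mod 7 = 2
h=2 → Monday


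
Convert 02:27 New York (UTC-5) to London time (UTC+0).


07:27

Time difference = UTC+0 - UTC-5 = +5 hours
New hour = (2 + 5) mod 24
= 7 mod 24 = 7
Minutes unchanged → 07:27


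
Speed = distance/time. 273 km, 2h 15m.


121.3 km/h

Distance: 273 km
Time: 2h 15m = 135 min = 135/60 = 9/4 hours
Speed = 273 ÷ (9/4) = 273 × 4 / 9 = 1092/9 ≈ 121.3 km/h


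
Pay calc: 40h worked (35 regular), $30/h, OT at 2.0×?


Regular: 35h × $30 = $1050.00
Overtime: 40 - 35 = 5h
OT pay: 5h × $30 × 2.0 = $300.00
Total = $1050.00 + $300.00 = $1350.00

$1350.00


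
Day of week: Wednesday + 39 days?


Start: Wednesday (index 2)
(2 + 39) mod 7
= 41 mod 7
= 6
Index 6 → Sunday

Sunday


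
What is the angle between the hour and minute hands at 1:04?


Hour hand = 1×30 + 4×0.5 = 32.0°
Minute hand = 4×6 = 24°
Difference = |32.0 - 24| = 8.0°

8.0°


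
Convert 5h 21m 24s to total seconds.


19284 seconds

Hours: 5 × 3600 = 18000
Minutes: 21 × 60 = 1260
Seconds: 24
Total = 18000 + 1260 + 24 = 19284


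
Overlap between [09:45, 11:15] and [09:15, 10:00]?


Meeting A: 585-675 (in minutes from midnight)
Meeting B: 555-600
Overlap start = max(585, 555) = 585
Overlap end = min(675, 600) = 600
Overlap = max(0, 600 - 585) = 15 min

15 minutes


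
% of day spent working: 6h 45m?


Time: 405 minutes
Day: 1440 minutes
Percentage = (405/1440) × 100 ≈ 28.1%

28.1%


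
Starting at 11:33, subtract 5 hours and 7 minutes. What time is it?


Start: 693 minutes from midnight
Subtract: 307 minutes
Remaining: 693 - 307 = 386
Hours: 6, Minutes: 26

06:26


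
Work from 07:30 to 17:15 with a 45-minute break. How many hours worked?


Total time = (17×60+15) - (7×60+30)
= 1035 - 450 = 585 min
Minus break: 585 - 45 = 540 min
= 9h 0m

9h 0m (540 minutes)


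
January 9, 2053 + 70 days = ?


Start: January 9, 2053
Add 70 days
January 9 → February 1: 31 - 9 + 1 = 23 days (70 - 23 = 47 left)
February 1 → March 1: 28 - 1 + 1 = 28 days (47 - 28 = 19 left)
March 1 + 19 = March 20, 2053

March 20, 2053


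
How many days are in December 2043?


Month: December (month 12)
December has 31 days

31 days


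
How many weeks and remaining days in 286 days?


40 weeks 6 days

Weeks: 286 ÷ 7 = 40 remainder 6


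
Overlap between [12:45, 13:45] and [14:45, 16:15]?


0 minutes

Meeting A: 765-825 (in minutes from midnight)
Meeting B: 885-975
Overlap start = max(765, 885) = 885
Overlap end = min(825, 975) = 825
Overlap = max(0, 825 - 885) = 0 min


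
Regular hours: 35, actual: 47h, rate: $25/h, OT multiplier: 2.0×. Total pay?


Regular: 35h × $25 = $875.00
Overtime: 47 - 35 = 12h
OT pay: 12h × $25 × 2.0 = $600.00
Total = $875.00 + $600.00 = $1475.00

$1475.00


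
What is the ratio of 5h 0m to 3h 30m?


10:7 (1.43)

Duration 1: 300 minutes
Duration 2: 210 minutes
Ratio = 300:210
GCD = 30
Simplified = 10:7
As a decimal: 10/7 ≈ 1.43


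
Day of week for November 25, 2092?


Tuesday

Zeller's congruence:
q=25, m=11, k=92, j=20
h = (25 + ⌊13×12/5⌋ + 92 + ⌊92/4⌋ + ⌊20/4⌋ - 2×20) mod 7
= (25 + 31 + 92 + 23 + 5 - 40) mod 7
= 136 mod 7 = 3
h=3 → Tuesday


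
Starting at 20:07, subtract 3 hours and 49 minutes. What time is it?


16:18

Start: 1207 minutes from midnight
Subtract: 229 minutes
Remaining: 1207 - 229 = 978
Hours: 16, Minutes: 18


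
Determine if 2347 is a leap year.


Rules: divisible by 4 AND (not by 100 OR by 400)
2347 ÷ 4 = 586 remainder 3 → not divisible by 4
Not divisible by 4 → not a leap year

No


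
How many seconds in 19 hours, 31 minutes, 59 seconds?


Hours: 19 × 3600 = 68400
Minutes: 31 × 60 = 1860
Seconds: 59
Total = 68400 + 1860 + 59 = 70319

70319 seconds


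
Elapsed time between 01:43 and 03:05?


End time in minutes: 3×60 + 5 = 185
Start time in minutes: 1×60 + 43 = 103
Difference = 185 - 103 = 82 minutes
= 1 hours 22 minutes

1h 22m


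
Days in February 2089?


Month: February (month 2)
February: 28 or 29 (leap year)
2089 leap year? No

28 days


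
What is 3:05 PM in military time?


Input: 3:05 PM
PM: 3 + 12 = 15

15:05


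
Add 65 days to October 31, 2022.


January 4, 2023

Start: October 31, 2022
Add 65 days
October 31 → November 1: 31 - 31 + 1 = 1 days (65 - 1 = 64 left)
November 1 → December 1: 30 - 1 + 1 = 30 days (64 - 30 = 34 left)
December 1 → January 1: 31 - 1 + 1 = 31 days (34 - 31 = 3 left)
January 1 + 3 = January 4, 2023


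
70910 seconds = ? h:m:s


19h 41m 50s

Hours: 70910 ÷ 3600 = 19 remainder 2510
Minutes: 2510 ÷ 60 = 41 remainder 50
Seconds: 50


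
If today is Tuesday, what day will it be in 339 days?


Start: Tuesday (index 1)
(1 + 339) mod 7
= 340 mod 7
= 4
Index 4 → Friday

Friday


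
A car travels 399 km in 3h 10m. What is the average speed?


126.0 km/h

Distance: 399 km
Time: 3h 10m = 190 min = 190/60 = 19/6 hours
Speed = 399 ÷ (19/6) = 399 × 6 / 19 = 2394/19 = 126.0 km/h


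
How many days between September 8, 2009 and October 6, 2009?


28 days

From September 8, 2009 to October 6, 2009
Rest of September 2009: 30 - 8 = 22
Days into October 2009: 6
Total = 22 + 6 = 28 days


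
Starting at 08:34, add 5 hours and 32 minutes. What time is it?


14:06

Start: 514 minutes from midnight
Add: 332 minutes
Total: 846 minutes
Hours: 846 ÷ 60 = 14 remainder 6


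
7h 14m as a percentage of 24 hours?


Total minutes: 7×60 + 14 = 434
Day = 24×60 = 1440 minutes
Fraction = 434/1440 ≈ 0.3014
As a percentage: 434/1440 × 100 ≈ 30.14%

0.3014 (30.14%)


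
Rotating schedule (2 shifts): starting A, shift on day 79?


Shift A

Shifts: A, B
Start: A (index 0)
Day 79: (0 + 79 - 1) mod 2
= 78 mod 2
= 0
Index 0 → shift A
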